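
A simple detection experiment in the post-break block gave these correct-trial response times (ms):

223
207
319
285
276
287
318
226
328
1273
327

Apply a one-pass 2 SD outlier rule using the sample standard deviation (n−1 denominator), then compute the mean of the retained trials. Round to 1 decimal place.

279.6 ms

n = 11, ΣRT = 4069, M = 369.909
Σ(x−M)² = 916190.91; s = √(916190.91/10) = 302.686
Cutoffs: 369.909 ± 2·302.686 → [-235.5, 975.3]
Outside: 1273 → excluded.
Retained (n=10): Σ = 2796, mean = 2796/10 = 279.600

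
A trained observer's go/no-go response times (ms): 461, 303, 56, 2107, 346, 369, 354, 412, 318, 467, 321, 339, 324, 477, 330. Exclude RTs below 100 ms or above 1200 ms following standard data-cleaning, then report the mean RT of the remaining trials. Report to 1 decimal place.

Excluded: 56, 2107
Retained (n=13): Σ = 4821
Mean = 4821/13 = 370.8462

370.8 ms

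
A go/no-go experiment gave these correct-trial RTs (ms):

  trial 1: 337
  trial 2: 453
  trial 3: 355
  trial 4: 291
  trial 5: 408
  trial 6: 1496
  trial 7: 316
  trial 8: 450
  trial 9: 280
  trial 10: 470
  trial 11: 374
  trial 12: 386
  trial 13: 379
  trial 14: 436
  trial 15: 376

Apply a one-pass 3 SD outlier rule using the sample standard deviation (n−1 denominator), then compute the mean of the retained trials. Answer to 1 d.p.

n = 15, ΣRT = 6807, M = 453.800
Σ(x−M)² = 1210588.40; s = √(1210588.40/14) = 294.059
Cutoffs: 453.800 ± 3·294.059 → [-428.4, 1336.0]
Outside: 1496 → excluded.
Retained (n=14): Σ = 5311, mean = 5311/14 = 379.357

379.4 ms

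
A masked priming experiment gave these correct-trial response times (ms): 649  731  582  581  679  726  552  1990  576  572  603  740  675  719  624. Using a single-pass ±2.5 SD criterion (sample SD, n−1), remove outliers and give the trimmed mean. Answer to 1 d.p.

643.5 ms

n = 15, ΣRT = 10999, M = 733.267
Σ(x−M)² = 1751698.93; s = √(1751698.93/14) = 353.725
Cutoffs: 733.267 ± 2.5·353.725 → [-151.0, 1617.6]
Outside: 1990 → excluded.
Retained (n=14): Σ = 9009, mean = 9009/14 = 643.500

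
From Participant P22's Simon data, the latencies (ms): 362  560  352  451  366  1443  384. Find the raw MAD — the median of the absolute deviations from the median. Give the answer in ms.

Sorted: 352, 362, 366, 384, 451, 560, 1443 → median = 384
|x − 384|: 22, 176, 32, 67, 18, 1059, 0
Sorted deviations: 0, 18, 22, 32, 67, 176, 1059 → MAD = 32

32 ms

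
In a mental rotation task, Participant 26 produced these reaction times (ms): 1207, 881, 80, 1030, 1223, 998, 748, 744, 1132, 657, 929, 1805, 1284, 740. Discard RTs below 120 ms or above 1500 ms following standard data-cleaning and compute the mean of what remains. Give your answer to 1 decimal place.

Excluded: 80, 1805
Retained (n=12): Σ = 11573
Mean = 11573/12 = 964.4167

964.4 ms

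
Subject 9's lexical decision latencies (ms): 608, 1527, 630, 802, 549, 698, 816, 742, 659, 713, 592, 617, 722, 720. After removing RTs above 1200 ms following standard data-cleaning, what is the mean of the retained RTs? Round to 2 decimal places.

682.15 ms

Excluded: 1527
Retained (n=13): Σ = 8868
Mean = 8868/13 = 682.1538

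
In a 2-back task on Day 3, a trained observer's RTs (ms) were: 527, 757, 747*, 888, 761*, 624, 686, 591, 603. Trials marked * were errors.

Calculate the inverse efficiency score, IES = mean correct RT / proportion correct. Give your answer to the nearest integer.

Correct trials (n=7): 527, 757, 888, 624, 686, 591, 603
Mean correct RT = 4676/7 = 668.0000 ms
Proportion correct = 7/9
IES = 668.0000 / (7/9) = 858.857 ms

859 ms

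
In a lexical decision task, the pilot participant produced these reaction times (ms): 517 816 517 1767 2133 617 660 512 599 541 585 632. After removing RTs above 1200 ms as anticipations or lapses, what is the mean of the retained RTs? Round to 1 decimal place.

Excluded: 1767, 2133
Retained (n=10): Σ = 5996
Mean = 5996/10 = 599.6000

599.6 ms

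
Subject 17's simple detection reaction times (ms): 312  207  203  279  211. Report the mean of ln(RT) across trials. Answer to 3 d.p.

5.474

ln(RT): 5.7430, 5.3327, 5.3132, 5.6312, 5.3519
Σ ln(RT) = 27.3720
Mean = 27.3720/5 = 5.47440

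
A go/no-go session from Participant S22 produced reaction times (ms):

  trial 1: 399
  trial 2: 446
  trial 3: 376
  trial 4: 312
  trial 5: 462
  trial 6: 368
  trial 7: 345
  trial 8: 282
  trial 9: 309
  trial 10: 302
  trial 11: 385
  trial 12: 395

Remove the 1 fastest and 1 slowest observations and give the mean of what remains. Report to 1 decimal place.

363.7 ms

Sorted: 282, 302, 309, 312, 345, 368, 376, 385, 395, 399, 446, 462
Drop lowest 1 (282) and highest 1 (462)
Remaining (n=10): Σ = 3637, mean = 3637/10 = 363.700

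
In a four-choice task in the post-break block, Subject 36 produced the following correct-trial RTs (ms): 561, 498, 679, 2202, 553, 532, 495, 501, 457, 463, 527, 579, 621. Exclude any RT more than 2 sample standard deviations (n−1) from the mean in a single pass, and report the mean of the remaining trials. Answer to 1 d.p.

n = 13, ΣRT = 8668, M = 666.769
Σ(x−M)² = 2599702.31; s = √(2599702.31/12) = 465.448
Cutoffs: 666.769 ± 2·465.448 → [-264.1, 1597.7]
Outside: 2202 → excluded.
Retained (n=12): Σ = 6466, mean = 6466/12 = 538.833

538.8 ms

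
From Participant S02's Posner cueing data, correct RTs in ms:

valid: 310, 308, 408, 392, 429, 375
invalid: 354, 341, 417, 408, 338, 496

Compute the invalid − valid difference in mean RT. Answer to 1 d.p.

M(valid) = 2222/6 = 370.333
M(invalid) = 2354/6 = 392.333
Difference = 392.333 − 370.333 = 22.000 ms

22.0 ms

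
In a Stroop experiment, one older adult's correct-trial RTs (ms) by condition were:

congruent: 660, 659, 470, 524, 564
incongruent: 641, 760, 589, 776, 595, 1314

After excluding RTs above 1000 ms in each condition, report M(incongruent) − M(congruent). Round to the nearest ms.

incongruent: exclude 1314
M(congruent) = 2877/5 = 575.400
M(incongruent) = 3361/5 = 672.200
Difference = 672.200 − 575.400 = 96.800 ms

97 ms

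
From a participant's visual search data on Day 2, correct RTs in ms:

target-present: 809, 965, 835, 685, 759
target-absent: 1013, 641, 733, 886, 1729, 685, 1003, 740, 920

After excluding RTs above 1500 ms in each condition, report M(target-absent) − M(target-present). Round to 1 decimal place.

target-absent: exclude 1729
M(target-present) = 4053/5 = 810.600
M(target-absent) = 6621/8 = 827.625
Difference = 827.625 − 810.600 = 17.025 ms

17.0 ms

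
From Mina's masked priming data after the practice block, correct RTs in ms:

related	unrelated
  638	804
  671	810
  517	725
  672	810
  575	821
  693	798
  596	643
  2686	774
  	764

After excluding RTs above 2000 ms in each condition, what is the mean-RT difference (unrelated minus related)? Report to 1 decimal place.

149.0 ms

related: exclude 2686
M(related) = 4362/7 = 623.143
M(unrelated) = 6949/9 = 772.111
Difference = 772.111 − 623.143 = 148.968 ms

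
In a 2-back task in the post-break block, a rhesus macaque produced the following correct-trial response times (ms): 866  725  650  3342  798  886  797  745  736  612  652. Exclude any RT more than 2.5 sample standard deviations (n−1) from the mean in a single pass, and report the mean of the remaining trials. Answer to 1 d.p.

746.7 ms

n = 11, ΣRT = 10809, M = 982.636
Σ(x−M)² = 6199106.55; s = √(6199106.55/10) = 787.344
Cutoffs: 982.636 ± 2.5·787.344 → [-985.7, 2951.0]
Outside: 3342 → excluded.
Retained (n=10): Σ = 7467, mean = 7467/10 = 746.700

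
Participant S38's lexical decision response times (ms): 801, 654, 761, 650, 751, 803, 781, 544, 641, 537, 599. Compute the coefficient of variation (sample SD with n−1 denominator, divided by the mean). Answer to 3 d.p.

n = 11, Σ = 7522, M = 683.8182
Σ(x−M)² = 100015.636; s = √(100015.636/10) = 100.0078
CV = 100.0078 / 683.8182 = 0.14625

0.146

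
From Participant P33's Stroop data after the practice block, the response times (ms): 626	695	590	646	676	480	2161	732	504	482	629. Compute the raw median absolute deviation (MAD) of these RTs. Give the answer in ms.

Sorted: 480, 482, 504, 590, 626, 629, 646, 676, 695, 732, 2161 → median = 629
|x − 629|: 3, 66, 39, 17, 47, 149, 1532, 103, 125, 147, 0
Sorted deviations: 0, 3, 17, 39, 47, 66, 103, 125, 147, 149, 1532 → MAD = 66

66 ms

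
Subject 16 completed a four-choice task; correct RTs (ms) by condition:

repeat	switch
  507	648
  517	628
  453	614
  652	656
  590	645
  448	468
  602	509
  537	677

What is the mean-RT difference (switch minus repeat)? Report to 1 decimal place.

M(repeat) = 4306/8 = 538.250
M(switch) = 4845/8 = 605.625
Difference = 605.625 − 538.250 = 67.375 ms

67.4 ms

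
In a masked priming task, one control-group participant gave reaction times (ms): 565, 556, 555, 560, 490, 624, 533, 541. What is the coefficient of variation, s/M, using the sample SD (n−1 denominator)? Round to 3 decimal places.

n = 8, Σ = 4424, M = 553.0000
Σ(x−M)² = 9760.000; s = √(9760.000/7) = 37.3401
CV = 37.3401 / 553.0000 = 0.06752

0.068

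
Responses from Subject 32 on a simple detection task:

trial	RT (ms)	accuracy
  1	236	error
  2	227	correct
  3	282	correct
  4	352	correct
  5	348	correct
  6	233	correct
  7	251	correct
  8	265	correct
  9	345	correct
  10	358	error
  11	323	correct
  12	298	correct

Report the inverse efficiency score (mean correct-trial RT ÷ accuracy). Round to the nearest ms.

351 ms

Correct trials (n=10): 227, 282, 352, 348, 233, 251, 265, 345, 323, 298
Mean correct RT = 2924/10 = 292.4000 ms
Proportion correct = 10/12
IES = 292.4000 / (10/12) = 350.880 ms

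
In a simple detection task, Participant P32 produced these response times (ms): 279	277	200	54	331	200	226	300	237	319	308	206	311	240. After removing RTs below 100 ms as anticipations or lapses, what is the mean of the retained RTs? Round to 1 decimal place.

Excluded: 54
Retained (n=13): Σ = 3434
Mean = 3434/13 = 264.1538

264.2 ms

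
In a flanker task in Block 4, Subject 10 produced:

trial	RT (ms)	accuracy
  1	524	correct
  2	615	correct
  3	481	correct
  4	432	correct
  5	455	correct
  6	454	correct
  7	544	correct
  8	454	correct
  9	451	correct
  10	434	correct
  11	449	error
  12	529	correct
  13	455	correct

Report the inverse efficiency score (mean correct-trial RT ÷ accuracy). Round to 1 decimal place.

526.1 ms

Correct trials (n=12): 524, 615, 481, 432, 455, 454, 544, 454, 451, 434, 529, 455
Mean correct RT = 5828/12 = 485.6667 ms
Proportion correct = 12/13
IES = 485.6667 / (12/13) = 526.139 ms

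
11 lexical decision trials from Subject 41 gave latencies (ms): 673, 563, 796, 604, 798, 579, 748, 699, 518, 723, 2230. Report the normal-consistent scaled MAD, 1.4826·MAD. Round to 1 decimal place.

Sorted: 518, 563, 579, 604, 673, 699, 723, 748, 796, 798, 2230 → median = 699
|x − 699| sorted: 0, 24, 26, 49, 95, 97, 99, 120, 136, 181, 1531 → MAD = 97
Robust SD ≈ 1.4826 × 97 = 143.812

143.8 ms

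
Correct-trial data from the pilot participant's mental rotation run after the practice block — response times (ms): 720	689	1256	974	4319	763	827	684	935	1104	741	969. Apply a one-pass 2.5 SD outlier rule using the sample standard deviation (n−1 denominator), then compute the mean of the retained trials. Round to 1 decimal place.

n = 12, ΣRT = 13981, M = 1165.083
Σ(x−M)² = 11199100.92; s = √(11199100.92/11) = 1009.009
Cutoffs: 1165.083 ± 2.5·1009.009 → [-1357.4, 3687.6]
Outside: 4319 → excluded.
Retained (n=11): Σ = 9662, mean = 9662/11 = 878.364

878.4 ms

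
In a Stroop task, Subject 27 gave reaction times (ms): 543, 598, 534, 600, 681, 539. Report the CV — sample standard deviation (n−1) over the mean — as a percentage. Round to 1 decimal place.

9.7%

n = 6, Σ = 3495, M = 582.5000
Σ(x−M)² = 16053.500; s = √(16053.500/5) = 56.6630
CV = 56.6630 / 582.5000 = 0.09728 = 9.728%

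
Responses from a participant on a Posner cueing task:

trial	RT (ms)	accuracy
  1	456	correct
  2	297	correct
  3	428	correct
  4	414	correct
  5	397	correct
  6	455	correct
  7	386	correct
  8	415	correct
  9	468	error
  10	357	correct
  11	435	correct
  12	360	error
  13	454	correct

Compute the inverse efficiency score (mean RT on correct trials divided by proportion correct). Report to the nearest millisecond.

Correct trials (n=11): 456, 297, 428, 414, 397, 455, 386, 415, 357, 435, 454
Mean correct RT = 4494/11 = 408.5455 ms
Proportion correct = 11/13
IES = 408.5455 / (11/13) = 482.826 ms

483 ms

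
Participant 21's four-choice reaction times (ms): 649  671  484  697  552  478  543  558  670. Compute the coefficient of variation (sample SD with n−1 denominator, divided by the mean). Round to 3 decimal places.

0.142

n = 9, Σ = 5302, M = 589.1111
Σ(x−M)² = 56340.889; s = √(56340.889/8) = 83.9203
CV = 83.9203 / 589.1111 = 0.14245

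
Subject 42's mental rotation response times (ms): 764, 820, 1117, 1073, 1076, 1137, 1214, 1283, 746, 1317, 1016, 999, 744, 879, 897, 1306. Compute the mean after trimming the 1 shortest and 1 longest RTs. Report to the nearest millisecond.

1023 ms

Sorted: 744, 746, 764, 820, 879, 897, 999, 1016, 1073, 1076, 1117, 1137, 1214, 1283, 1306, 1317
Drop lowest 1 (744) and highest 1 (1317)
Remaining (n=14): Σ = 14327, mean = 14327/14 = 1023.357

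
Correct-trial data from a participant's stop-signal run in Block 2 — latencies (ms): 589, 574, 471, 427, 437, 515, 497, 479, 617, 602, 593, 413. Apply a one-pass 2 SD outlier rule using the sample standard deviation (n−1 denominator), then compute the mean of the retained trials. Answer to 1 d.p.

517.8 ms

n = 12, ΣRT = 6214, M = 517.833
Σ(x−M)² = 60705.67; s = √(60705.67/11) = 74.288
Cutoffs: 517.833 ± 2·74.288 → [369.3, 666.4]
No RTs fall outside the cutoffs; all 12 retained. Mean = 6214/12 = 517.833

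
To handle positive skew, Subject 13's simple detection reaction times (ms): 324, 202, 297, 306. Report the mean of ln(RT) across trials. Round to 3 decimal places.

5.627

ln(RT): 5.7807, 5.3083, 5.6937, 5.7236
Σ ln(RT) = 22.5063
Mean = 22.5063/4 = 5.62658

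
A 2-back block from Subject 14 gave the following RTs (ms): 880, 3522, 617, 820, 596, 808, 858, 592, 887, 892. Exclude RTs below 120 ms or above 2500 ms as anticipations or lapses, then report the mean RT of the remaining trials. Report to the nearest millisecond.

772 ms

Excluded: 3522
Retained (n=9): Σ = 6950
Mean = 6950/9 = 772.2222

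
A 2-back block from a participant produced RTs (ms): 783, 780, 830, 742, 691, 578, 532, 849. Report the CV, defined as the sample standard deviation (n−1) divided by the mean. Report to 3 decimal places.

n = 8, Σ = 5785, M = 723.1250
Σ(x−M)² = 93064.875; s = √(93064.875/7) = 115.3039
CV = 115.3039 / 723.1250 = 0.15945

0.159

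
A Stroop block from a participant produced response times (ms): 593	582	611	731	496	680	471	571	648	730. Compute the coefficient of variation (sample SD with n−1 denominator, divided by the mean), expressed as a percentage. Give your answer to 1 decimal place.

n = 10, Σ = 6113, M = 611.3000
Σ(x−M)² = 70280.100; s = √(70280.100/9) = 88.3680
CV = 88.3680 / 611.3000 = 0.14456 = 14.456%

14.5%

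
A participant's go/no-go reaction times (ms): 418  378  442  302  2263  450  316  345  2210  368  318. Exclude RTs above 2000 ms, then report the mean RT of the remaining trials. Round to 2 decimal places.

370.78 ms

Excluded: 2210, 2263
Retained (n=9): Σ = 3337
Mean = 3337/9 = 370.7778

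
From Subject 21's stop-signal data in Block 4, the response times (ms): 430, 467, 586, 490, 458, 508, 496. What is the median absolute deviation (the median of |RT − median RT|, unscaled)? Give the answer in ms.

23 ms

Sorted: 430, 458, 467, 490, 496, 508, 586 → median = 490
|x − 490|: 60, 23, 96, 0, 32, 18, 6
Sorted deviations: 0, 6, 18, 23, 32, 60, 96 → MAD = 23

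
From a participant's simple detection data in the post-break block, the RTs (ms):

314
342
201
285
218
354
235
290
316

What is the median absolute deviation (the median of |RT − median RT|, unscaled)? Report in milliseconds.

Sorted: 201, 218, 235, 285, 290, 314, 316, 342, 354 → median = 290
|x − 290|: 24, 52, 89, 5, 72, 64, 55, 0, 26
Sorted deviations: 0, 5, 24, 26, 52, 55, 64, 72, 89 → MAD = 52

52 ms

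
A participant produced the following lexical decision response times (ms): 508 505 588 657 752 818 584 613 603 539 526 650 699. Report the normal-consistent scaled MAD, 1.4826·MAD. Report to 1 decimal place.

Sorted: 505, 508, 526, 539, 584, 588, 603, 613, 650, 657, 699, 752, 818 → median = 603
|x − 603| sorted: 0, 10, 15, 19, 47, 54, 64, 77, 95, 96, 98, 149, 215 → MAD = 64
Robust SD ≈ 1.4826 × 64 = 94.886

94.9 ms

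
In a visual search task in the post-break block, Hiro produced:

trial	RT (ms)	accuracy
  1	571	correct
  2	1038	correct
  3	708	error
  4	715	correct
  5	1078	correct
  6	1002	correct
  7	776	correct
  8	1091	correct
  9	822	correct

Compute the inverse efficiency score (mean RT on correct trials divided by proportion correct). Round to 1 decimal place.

Correct trials (n=8): 571, 1038, 715, 1078, 1002, 776, 1091, 822
Mean correct RT = 7093/8 = 886.6250 ms
Proportion correct = 8/9
IES = 886.6250 / (8/9) = 997.453 ms

997.5 ms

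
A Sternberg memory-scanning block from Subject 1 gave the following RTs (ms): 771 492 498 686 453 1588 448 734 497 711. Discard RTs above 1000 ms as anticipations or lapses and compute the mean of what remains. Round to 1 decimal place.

Excluded: 1588
Retained (n=9): Σ = 5290
Mean = 5290/9 = 587.7778

587.8 ms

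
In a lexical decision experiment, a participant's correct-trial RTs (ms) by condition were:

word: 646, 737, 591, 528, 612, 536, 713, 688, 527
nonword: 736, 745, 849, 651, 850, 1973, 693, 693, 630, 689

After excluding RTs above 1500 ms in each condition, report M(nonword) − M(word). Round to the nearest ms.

nonword: exclude 1973
M(word) = 5578/9 = 619.778
M(nonword) = 6536/9 = 726.222
Difference = 726.222 − 619.778 = 106.444 ms

106 ms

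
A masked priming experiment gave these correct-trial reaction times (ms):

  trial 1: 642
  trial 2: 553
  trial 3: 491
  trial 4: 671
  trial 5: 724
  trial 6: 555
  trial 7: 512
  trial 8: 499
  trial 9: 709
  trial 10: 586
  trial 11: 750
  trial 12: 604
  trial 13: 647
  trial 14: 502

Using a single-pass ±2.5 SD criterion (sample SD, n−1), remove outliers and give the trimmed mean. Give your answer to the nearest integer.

n = 14, ΣRT = 8445, M = 603.214
Σ(x−M)² = 102502.36; s = √(102502.36/13) = 88.796
Cutoffs: 603.214 ± 2.5·88.796 → [381.2, 825.2]
No RTs fall outside the cutoffs; all 14 retained. Mean = 8445/14 = 603.214

603 ms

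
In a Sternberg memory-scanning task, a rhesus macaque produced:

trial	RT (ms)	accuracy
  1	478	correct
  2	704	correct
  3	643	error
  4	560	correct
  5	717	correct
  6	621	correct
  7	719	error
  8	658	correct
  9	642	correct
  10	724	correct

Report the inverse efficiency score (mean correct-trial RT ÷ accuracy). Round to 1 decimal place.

797.5 ms

Correct trials (n=8): 478, 704, 560, 717, 621, 658, 642, 724
Mean correct RT = 5104/8 = 638.0000 ms
Proportion correct = 8/10
IES = 638.0000 / (8/10) = 797.500 ms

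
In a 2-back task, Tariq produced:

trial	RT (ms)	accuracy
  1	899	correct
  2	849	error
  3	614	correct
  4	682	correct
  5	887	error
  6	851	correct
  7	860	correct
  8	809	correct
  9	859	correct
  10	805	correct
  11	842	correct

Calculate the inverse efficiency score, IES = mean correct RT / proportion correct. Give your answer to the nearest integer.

Correct trials (n=9): 899, 614, 682, 851, 860, 809, 859, 805, 842
Mean correct RT = 7221/9 = 802.3333 ms
Proportion correct = 9/11
IES = 802.3333 / (9/11) = 980.630 ms

981 ms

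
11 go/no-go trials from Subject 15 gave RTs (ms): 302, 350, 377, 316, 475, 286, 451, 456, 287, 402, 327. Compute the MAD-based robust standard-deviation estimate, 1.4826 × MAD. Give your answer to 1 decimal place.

77.1 ms

Sorted: 286, 287, 302, 316, 327, 350, 377, 402, 451, 456, 475 → median = 350
|x − 350| sorted: 0, 23, 27, 34, 48, 52, 63, 64, 101, 106, 125 → MAD = 52
Robust SD ≈ 1.4826 × 52 = 77.095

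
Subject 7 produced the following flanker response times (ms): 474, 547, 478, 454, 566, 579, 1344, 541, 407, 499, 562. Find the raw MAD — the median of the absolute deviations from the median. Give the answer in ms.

Sorted: 407, 454, 474, 478, 499, 541, 547, 562, 566, 579, 1344 → median = 541
|x − 541|: 67, 6, 63, 87, 25, 38, 803, 0, 134, 42, 21
Sorted deviations: 0, 6, 21, 25, 38, 42, 63, 67, 87, 134, 803 → MAD = 42

42 ms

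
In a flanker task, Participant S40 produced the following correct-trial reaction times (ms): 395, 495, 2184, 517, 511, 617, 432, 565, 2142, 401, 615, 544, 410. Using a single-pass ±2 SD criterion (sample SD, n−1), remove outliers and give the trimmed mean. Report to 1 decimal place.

n = 13, ΣRT = 9828, M = 756.000
Σ(x−M)² = 4747112.00; s = √(4747112.00/12) = 628.962
Cutoffs: 756.000 ± 2·628.962 → [-501.9, 2013.9]
Outside: 2142, 2184 → excluded.
Retained (n=11): Σ = 5502, mean = 5502/11 = 500.182

500.2 ms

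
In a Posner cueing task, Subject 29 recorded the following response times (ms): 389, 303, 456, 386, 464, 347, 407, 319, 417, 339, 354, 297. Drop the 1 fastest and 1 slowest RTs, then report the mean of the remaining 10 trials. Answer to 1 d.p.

371.7 ms

Sorted: 297, 303, 319, 339, 347, 354, 386, 389, 407, 417, 456, 464
Drop lowest 1 (297) and highest 1 (464)
Remaining (n=10): Σ = 3717, mean = 3717/10 = 371.700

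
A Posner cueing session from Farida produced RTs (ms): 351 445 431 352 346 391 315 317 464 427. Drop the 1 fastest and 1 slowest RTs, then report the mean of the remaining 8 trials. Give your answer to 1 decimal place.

382.5 ms

Sorted: 315, 317, 346, 351, 352, 391, 427, 431, 445, 464
Drop lowest 1 (315) and highest 1 (464)
Remaining (n=8): Σ = 3060, mean = 3060/8 = 382.500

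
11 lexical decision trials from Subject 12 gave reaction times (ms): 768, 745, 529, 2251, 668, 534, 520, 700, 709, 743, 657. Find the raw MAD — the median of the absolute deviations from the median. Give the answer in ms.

Sorted: 520, 529, 534, 657, 668, 700, 709, 743, 745, 768, 2251 → median = 700
|x − 700|: 68, 45, 171, 1551, 32, 166, 180, 0, 9, 43, 43
Sorted deviations: 0, 9, 32, 43, 43, 45, 68, 166, 171, 180, 1551 → MAD = 45

45 ms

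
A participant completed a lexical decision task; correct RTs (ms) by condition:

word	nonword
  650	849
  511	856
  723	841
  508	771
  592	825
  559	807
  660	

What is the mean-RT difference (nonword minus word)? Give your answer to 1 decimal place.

M(word) = 4203/7 = 600.429
M(nonword) = 4949/6 = 824.833
Difference = 824.833 − 600.429 = 224.405 ms

224.4 ms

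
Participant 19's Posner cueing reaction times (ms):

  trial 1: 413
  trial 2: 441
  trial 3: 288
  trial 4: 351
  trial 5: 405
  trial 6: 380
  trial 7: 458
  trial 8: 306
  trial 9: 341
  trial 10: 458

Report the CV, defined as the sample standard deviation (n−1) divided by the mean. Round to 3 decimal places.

0.159

n = 10, Σ = 3841, M = 384.1000
Σ(x−M)² = 33736.900; s = √(33736.900/9) = 61.2254
CV = 61.2254 / 384.1000 = 0.15940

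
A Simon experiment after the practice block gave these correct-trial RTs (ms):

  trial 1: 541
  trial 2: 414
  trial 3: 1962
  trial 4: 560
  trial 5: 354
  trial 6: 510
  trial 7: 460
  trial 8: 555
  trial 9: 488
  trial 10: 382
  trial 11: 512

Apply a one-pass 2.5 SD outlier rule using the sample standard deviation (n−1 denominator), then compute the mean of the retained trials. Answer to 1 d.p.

477.6 ms

n = 11, ΣRT = 6738, M = 612.545
Σ(x−M)² = 2051042.73; s = √(2051042.73/10) = 452.884
Cutoffs: 612.545 ± 2.5·452.884 → [-519.7, 1744.8]
Outside: 1962 → excluded.
Retained (n=10): Σ = 4776, mean = 4776/10 = 477.600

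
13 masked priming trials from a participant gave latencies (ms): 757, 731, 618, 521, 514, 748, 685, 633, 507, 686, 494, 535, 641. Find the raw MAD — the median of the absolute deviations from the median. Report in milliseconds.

Sorted: 494, 507, 514, 521, 535, 618, 633, 641, 685, 686, 731, 748, 757 → median = 633
|x − 633|: 124, 98, 15, 112, 119, 115, 52, 0, 126, 53, 139, 98, 8
Sorted deviations: 0, 8, 15, 52, 53, 98, 98, 112, 115, 119, 124, 126, 139 → MAD = 98

98 ms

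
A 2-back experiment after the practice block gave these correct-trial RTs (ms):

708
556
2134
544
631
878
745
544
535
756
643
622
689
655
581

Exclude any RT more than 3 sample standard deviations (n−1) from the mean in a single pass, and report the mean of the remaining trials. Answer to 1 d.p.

n = 15, ΣRT = 11221, M = 748.067
Σ(x−M)² = 2185642.93; s = √(2185642.93/14) = 395.117
Cutoffs: 748.067 ± 3·395.117 → [-437.3, 1933.4]
Outside: 2134 → excluded.
Retained (n=14): Σ = 9087, mean = 9087/14 = 649.071

649.1 ms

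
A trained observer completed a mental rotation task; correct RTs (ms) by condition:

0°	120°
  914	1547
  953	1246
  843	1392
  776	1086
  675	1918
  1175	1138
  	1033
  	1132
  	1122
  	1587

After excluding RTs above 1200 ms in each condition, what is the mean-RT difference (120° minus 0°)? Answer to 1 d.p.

212.9 ms

120°: exclude 1547, 1246, 1392, 1918, 1587
M(0°) = 5336/6 = 889.333
M(120°) = 5511/5 = 1102.200
Difference = 1102.200 − 889.333 = 212.867 ms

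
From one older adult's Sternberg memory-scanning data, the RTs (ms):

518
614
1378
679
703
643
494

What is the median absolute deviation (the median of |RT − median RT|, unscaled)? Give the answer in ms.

60 ms

Sorted: 494, 518, 614, 643, 679, 703, 1378 → median = 643
|x − 643|: 125, 29, 735, 36, 60, 0, 149
Sorted deviations: 0, 29, 36, 60, 125, 149, 735 → MAD = 60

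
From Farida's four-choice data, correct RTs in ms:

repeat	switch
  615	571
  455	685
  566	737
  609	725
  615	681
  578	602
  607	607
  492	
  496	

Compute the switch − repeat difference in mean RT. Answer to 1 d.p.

M(repeat) = 5033/9 = 559.222
M(switch) = 4608/7 = 658.286
Difference = 658.286 − 559.222 = 99.063 ms

99.1 ms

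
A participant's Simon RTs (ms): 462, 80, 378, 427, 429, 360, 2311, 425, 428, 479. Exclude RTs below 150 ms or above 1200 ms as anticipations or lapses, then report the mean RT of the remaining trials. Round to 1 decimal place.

Excluded: 80, 2311
Retained (n=8): Σ = 3388
Mean = 3388/8 = 423.5000

423.5 ms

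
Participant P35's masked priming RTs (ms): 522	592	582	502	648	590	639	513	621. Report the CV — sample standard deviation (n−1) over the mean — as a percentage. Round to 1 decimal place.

n = 9, Σ = 5209, M = 578.7778
Σ(x−M)² = 23957.556; s = √(23957.556/8) = 54.7238
CV = 54.7238 / 578.7778 = 0.09455 = 9.455%

9.5%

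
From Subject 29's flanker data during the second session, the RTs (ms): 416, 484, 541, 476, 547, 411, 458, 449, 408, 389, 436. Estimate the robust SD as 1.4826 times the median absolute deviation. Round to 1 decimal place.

51.9 ms

Sorted: 389, 408, 411, 416, 436, 449, 458, 476, 484, 541, 547 → median = 449
|x − 449| sorted: 0, 9, 13, 27, 33, 35, 38, 41, 60, 92, 98 → MAD = 35
Robust SD ≈ 1.4826 × 35 = 51.891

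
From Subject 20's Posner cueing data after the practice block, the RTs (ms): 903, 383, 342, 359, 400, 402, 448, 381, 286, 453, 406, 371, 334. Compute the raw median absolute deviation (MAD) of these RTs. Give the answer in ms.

24 ms

Sorted: 286, 334, 342, 359, 371, 381, 383, 400, 402, 406, 448, 453, 903 → median = 383
|x − 383|: 520, 0, 41, 24, 17, 19, 65, 2, 97, 70, 23, 12, 49
Sorted deviations: 0, 2, 12, 17, 19, 23, 24, 41, 49, 65, 70, 97, 520 → MAD = 24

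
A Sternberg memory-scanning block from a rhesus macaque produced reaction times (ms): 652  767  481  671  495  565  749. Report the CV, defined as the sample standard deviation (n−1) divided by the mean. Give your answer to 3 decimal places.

0.184

n = 7, Σ = 4380, M = 625.7143
Σ(x−M)² = 79617.429; s = √(79617.429/6) = 115.1936
CV = 115.1936 / 625.7143 = 0.18410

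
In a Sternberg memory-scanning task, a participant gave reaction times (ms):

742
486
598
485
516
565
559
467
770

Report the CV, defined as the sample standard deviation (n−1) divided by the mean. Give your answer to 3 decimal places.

n = 9, Σ = 5188, M = 576.4444
Σ(x−M)² = 97946.222; s = √(97946.222/8) = 110.6493
CV = 110.6493 / 576.4444 = 0.19195

0.192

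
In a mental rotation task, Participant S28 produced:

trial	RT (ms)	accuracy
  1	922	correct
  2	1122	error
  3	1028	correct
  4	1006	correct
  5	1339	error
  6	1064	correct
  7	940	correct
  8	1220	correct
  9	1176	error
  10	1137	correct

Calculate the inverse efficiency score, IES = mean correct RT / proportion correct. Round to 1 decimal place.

Correct trials (n=7): 922, 1028, 1006, 1064, 940, 1220, 1137
Mean correct RT = 7317/7 = 1045.2857 ms
Proportion correct = 7/10
IES = 1045.2857 / (7/10) = 1493.265 ms

1493.3 ms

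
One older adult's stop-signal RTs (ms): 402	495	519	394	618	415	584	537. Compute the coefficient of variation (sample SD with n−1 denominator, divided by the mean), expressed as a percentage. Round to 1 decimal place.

17.2%

n = 8, Σ = 3964, M = 495.5000
Σ(x−M)² = 50638.000; s = √(50638.000/7) = 85.0529
CV = 85.0529 / 495.5000 = 0.17165 = 17.165%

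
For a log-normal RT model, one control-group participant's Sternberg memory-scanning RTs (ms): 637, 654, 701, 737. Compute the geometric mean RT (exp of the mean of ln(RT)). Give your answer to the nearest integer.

681 ms

ln(RT): 6.4568, 6.4831, 6.5525, 6.6026
Mean ln(RT) = 26.0950/4 = 6.52374
Geometric mean = exp(6.52374) = 681.12 ms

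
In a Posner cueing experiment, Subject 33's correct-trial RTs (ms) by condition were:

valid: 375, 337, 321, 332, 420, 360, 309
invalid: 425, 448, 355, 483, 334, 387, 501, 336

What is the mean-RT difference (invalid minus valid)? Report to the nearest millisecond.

58 ms

M(valid) = 2454/7 = 350.571
M(invalid) = 3269/8 = 408.625
Difference = 408.625 − 350.571 = 58.054 ms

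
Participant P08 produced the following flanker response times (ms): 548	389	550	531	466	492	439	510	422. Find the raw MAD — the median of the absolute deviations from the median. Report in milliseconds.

53 ms

Sorted: 389, 422, 439, 466, 492, 510, 531, 548, 550 → median = 492
|x − 492|: 56, 103, 58, 39, 26, 0, 53, 18, 70
Sorted deviations: 0, 18, 26, 39, 53, 56, 58, 70, 103 → MAD = 53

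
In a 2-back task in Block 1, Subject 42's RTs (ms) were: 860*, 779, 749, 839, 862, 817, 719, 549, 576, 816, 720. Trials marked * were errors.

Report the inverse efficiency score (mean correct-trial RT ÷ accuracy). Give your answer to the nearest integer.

817 ms

Correct trials (n=10): 779, 749, 839, 862, 817, 719, 549, 576, 816, 720
Mean correct RT = 7426/10 = 742.6000 ms
Proportion correct = 10/11
IES = 742.6000 / (10/11) = 816.860 ms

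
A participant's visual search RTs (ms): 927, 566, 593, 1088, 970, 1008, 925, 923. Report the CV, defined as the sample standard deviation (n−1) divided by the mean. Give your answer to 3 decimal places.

0.218

n = 8, Σ = 7000, M = 875.0000
Σ(x−M)² = 254596.000; s = √(254596.000/7) = 190.7114
CV = 190.7114 / 875.0000 = 0.21796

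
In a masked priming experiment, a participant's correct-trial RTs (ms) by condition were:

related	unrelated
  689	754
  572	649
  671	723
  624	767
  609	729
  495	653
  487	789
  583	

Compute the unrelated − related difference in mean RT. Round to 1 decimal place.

M(related) = 4730/8 = 591.250
M(unrelated) = 5064/7 = 723.429
Difference = 723.429 − 591.250 = 132.179 ms

132.2 ms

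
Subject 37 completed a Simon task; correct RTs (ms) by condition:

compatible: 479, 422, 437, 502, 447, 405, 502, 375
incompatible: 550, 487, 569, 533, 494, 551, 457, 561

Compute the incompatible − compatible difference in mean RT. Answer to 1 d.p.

79.1 ms

M(compatible) = 3569/8 = 446.125
M(incompatible) = 4202/8 = 525.250
Difference = 525.250 − 446.125 = 79.125 ms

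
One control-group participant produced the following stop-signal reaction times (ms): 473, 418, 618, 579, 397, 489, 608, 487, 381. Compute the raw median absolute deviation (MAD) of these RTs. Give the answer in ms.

90 ms

Sorted: 381, 397, 418, 473, 487, 489, 579, 608, 618 → median = 487
|x − 487|: 14, 69, 131, 92, 90, 2, 121, 0, 106
Sorted deviations: 0, 2, 14, 69, 90, 92, 106, 121, 131 → MAD = 90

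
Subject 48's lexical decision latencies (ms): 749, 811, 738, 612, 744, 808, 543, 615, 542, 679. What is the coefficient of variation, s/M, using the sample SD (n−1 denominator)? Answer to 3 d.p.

0.148

n = 10, Σ = 6841, M = 684.1000
Σ(x−M)² = 92260.900; s = √(92260.900/9) = 101.2483
CV = 101.2483 / 684.1000 = 0.14800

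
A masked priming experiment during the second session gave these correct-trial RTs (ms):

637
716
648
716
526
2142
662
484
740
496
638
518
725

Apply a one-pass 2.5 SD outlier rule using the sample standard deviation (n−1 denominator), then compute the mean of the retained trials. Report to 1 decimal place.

n = 13, ΣRT = 9648, M = 742.154
Σ(x−M)² = 2222633.69; s = √(2222633.69/12) = 430.371
Cutoffs: 742.154 ± 2.5·430.371 → [-333.8, 1818.1]
Outside: 2142 → excluded.
Retained (n=12): Σ = 7506, mean = 7506/12 = 625.500

625.5 ms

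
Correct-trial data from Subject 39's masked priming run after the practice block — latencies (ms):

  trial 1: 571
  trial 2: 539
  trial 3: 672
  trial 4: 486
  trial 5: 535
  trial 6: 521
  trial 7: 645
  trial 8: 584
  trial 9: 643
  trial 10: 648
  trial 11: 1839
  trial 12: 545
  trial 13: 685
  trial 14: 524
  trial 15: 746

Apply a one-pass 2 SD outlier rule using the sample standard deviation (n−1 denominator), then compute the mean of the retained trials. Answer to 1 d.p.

596.0 ms

n = 15, ΣRT = 10183, M = 678.867
Σ(x−M)² = 1518805.73; s = √(1518805.73/14) = 329.372
Cutoffs: 678.867 ± 2·329.372 → [20.1, 1337.6]
Outside: 1839 → excluded.
Retained (n=14): Σ = 8344, mean = 8344/14 = 596.000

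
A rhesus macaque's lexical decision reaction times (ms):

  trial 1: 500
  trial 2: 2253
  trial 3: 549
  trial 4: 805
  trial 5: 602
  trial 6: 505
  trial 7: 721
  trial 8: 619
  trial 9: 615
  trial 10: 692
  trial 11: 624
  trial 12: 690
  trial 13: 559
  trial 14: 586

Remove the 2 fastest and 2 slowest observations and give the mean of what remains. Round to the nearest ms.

Sorted: 500, 505, 549, 559, 586, 602, 615, 619, 624, 690, 692, 721, 805, 2253
Drop lowest 2 (500, 505) and highest 2 (805, 2253)
Remaining (n=10): Σ = 6257, mean = 6257/10 = 625.700

626 ms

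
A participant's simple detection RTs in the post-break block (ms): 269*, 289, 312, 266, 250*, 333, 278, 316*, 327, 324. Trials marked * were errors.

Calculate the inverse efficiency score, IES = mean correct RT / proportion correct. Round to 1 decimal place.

Correct trials (n=7): 289, 312, 266, 333, 278, 327, 324
Mean correct RT = 2129/7 = 304.1429 ms
Proportion correct = 7/10
IES = 304.1429 / (7/10) = 434.490 ms

434.5 ms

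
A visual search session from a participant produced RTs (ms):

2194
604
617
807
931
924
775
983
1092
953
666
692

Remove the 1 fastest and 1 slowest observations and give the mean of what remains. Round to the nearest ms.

Sorted: 604, 617, 666, 692, 775, 807, 924, 931, 953, 983, 1092, 2194
Drop lowest 1 (604) and highest 1 (2194)
Remaining (n=10): Σ = 8440, mean = 8440/10 = 844.000

844 ms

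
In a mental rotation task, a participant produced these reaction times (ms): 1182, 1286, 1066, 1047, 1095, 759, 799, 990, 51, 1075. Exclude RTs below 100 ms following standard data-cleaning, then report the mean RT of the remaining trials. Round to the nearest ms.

1033 ms

Excluded: 51
Retained (n=9): Σ = 9299
Mean = 9299/9 = 1033.2222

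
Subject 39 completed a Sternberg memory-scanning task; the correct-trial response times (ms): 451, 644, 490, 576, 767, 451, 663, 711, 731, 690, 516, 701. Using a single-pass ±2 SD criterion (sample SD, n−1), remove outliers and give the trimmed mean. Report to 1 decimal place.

615.9 ms

n = 12, ΣRT = 7391, M = 615.917
Σ(x−M)² = 142670.92; s = √(142670.92/11) = 113.886
Cutoffs: 615.917 ± 2·113.886 → [388.1, 843.7]
No RTs fall outside the cutoffs; all 12 retained. Mean = 7391/12 = 615.917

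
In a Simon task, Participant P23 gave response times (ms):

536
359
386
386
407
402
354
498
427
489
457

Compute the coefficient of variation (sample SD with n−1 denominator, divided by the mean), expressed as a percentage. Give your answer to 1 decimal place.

n = 11, Σ = 4701, M = 427.3636
Σ(x−M)² = 36004.545; s = √(36004.545/10) = 60.0038
CV = 60.0038 / 427.3636 = 0.14040 = 14.040%

14.0%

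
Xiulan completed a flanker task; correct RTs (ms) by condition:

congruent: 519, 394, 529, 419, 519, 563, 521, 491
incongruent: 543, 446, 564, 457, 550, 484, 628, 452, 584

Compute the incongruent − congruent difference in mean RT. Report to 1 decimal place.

28.7 ms

M(congruent) = 3955/8 = 494.375
M(incongruent) = 4708/9 = 523.111
Difference = 523.111 − 494.375 = 28.736 ms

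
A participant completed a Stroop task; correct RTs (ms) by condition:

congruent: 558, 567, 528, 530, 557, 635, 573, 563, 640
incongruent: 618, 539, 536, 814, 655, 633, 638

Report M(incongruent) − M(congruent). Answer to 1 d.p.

M(congruent) = 5151/9 = 572.333
M(incongruent) = 4433/7 = 633.286
Difference = 633.286 − 572.333 = 60.952 ms

61.0 ms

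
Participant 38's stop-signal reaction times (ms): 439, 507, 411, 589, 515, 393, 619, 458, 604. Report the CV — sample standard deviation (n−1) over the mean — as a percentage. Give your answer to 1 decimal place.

16.9%

n = 9, Σ = 4535, M = 503.8889
Σ(x−M)² = 57890.889; s = √(57890.889/8) = 85.0668
CV = 85.0668 / 503.8889 = 0.16882 = 16.882%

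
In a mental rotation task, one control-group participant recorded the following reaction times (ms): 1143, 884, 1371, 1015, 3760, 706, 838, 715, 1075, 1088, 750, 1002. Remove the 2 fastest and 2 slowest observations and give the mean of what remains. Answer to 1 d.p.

Sorted: 706, 715, 750, 838, 884, 1002, 1015, 1075, 1088, 1143, 1371, 3760
Drop lowest 2 (706, 715) and highest 2 (1371, 3760)
Remaining (n=8): Σ = 7795, mean = 7795/8 = 974.375

974.4 ms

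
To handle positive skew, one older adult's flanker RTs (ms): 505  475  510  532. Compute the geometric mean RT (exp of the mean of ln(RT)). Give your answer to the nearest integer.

505 ms

ln(RT): 6.2246, 6.1633, 6.2344, 6.2766
Mean ln(RT) = 24.8989/4 = 6.22473
Geometric mean = exp(6.22473) = 505.09 ms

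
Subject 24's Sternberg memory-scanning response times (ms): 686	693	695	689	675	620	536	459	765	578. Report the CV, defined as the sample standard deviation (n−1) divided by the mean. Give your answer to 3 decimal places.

0.143

n = 10, Σ = 6396, M = 639.6000
Σ(x−M)² = 75020.400; s = √(75020.400/9) = 91.2995
CV = 91.2995 / 639.6000 = 0.14274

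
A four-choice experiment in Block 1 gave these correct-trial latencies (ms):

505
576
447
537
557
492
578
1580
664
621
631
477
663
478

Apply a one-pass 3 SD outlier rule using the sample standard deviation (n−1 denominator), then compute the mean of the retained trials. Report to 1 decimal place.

555.8 ms

n = 14, ΣRT = 8806, M = 629.000
Σ(x−M)² = 1039082.00; s = √(1039082.00/13) = 282.718
Cutoffs: 629.000 ± 3·282.718 → [-219.2, 1477.2]
Outside: 1580 → excluded.
Retained (n=13): Σ = 7226, mean = 7226/13 = 555.846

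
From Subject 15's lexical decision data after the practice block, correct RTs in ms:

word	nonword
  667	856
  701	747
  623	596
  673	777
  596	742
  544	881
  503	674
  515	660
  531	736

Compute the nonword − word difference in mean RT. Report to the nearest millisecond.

M(word) = 5353/9 = 594.778
M(nonword) = 6669/9 = 741.000
Difference = 741.000 − 594.778 = 146.222 ms

146 ms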